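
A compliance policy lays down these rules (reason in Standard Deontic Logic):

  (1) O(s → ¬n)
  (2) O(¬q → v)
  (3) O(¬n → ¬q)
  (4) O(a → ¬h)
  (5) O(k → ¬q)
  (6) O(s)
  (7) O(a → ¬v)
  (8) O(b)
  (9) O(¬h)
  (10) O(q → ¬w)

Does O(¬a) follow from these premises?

From premise 6 we have O(s).
Applying K to premise 1 (O(s → ¬n)) and O(s) yields O(¬n).
Applying K to premise 3 (O(¬n → ¬q)) and O(¬n) yields O(¬q).
Premise 2 is O(¬q → v); since O(¬q), deontic closure gives O(v).
Premise 7, O(a → ¬v), contraposes to O(v → ¬a); with O(v) we get O(¬a).
Premises 4, 5, 8, 9, 10 do not contribute to this derivation.
So O(¬a) follows.

Yes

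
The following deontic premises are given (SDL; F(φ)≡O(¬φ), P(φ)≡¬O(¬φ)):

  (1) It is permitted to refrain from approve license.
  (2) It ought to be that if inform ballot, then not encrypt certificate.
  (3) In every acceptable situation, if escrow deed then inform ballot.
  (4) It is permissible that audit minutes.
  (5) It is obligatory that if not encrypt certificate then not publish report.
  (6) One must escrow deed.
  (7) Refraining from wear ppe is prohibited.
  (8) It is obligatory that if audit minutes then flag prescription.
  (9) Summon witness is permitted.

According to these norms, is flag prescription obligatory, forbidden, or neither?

Premise 8 is O(audit_minutes → flag_prescription), but O(audit_minutes) is not derivable from the premises (the permission P(audit_minutes) asserts only ¬O(¬audit_minutes), not O(audit_minutes)), so it does not yield O(flag_prescription).
No premise or chain of K-axiom applications forces O(flag_prescription), and none forces O(¬flag_prescription). So flag_prescription is neither obligatory nor forbidden under these norms.

Neither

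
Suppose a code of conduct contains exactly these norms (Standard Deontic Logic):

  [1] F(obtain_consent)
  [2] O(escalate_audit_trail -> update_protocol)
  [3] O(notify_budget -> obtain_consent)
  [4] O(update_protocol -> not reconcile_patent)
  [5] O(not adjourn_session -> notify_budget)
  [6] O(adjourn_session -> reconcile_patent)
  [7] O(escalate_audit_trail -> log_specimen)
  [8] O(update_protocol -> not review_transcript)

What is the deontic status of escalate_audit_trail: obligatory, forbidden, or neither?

Forbidden

Premise 1 is F(obtain_consent), i.e. O(not obtain_consent).
The contrapositive of premise 3 (O(notify_budget -> obtain_consent)) is O(not obtain_consent -> not notify_budget), and O(not obtain_consent) is already established, so O(not notify_budget).
Premise 5 is O(not adjourn_session -> notify_budget); contrapositively O(not notify_budget -> adjourn_session). Since O(not notify_budget) holds, K gives O(adjourn_session).
Premise 6 is O(adjourn_session -> reconcile_patent); since O(adjourn_session), deontic closure gives O(reconcile_patent).
Premise 4 is O(update_protocol -> not reconcile_patent); contrapositively O(reconcile_patent -> not update_protocol). Since O(reconcile_patent) holds, K gives O(not update_protocol).
The contrapositive of premise 2 (O(escalate_audit_trail -> update_protocol)) is O(not update_protocol -> not escalate_audit_trail), and O(not update_protocol) is already established, so O(not escalate_audit_trail).
Premises 7, 8 do not contribute to this derivation.
Thus O(not escalate_audit_trail), which is F(escalate_audit_trail): escalate_audit_trail is forbidden.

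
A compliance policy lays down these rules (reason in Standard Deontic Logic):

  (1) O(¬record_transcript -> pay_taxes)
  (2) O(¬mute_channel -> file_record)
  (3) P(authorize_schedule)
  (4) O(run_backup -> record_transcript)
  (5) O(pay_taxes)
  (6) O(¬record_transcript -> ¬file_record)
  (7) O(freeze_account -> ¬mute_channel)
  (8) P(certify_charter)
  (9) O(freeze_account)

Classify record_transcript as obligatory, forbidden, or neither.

Obligatory

From premise 9 we have O(freeze_account).
Premise 7 is O(freeze_account -> ¬mute_channel); since O(freeze_account), deontic closure gives O(¬mute_channel).
Premise 2 is O(¬mute_channel -> file_record); since O(¬mute_channel), deontic closure gives O(file_record).
Premise 6, O(¬record_transcript -> ¬file_record), contraposes to O(file_record -> record_transcript); with O(file_record) we get O(record_transcript).
Premises 1, 3, 4, 5, 8 do not contribute to this derivation.
Hence record_transcript is obligatory.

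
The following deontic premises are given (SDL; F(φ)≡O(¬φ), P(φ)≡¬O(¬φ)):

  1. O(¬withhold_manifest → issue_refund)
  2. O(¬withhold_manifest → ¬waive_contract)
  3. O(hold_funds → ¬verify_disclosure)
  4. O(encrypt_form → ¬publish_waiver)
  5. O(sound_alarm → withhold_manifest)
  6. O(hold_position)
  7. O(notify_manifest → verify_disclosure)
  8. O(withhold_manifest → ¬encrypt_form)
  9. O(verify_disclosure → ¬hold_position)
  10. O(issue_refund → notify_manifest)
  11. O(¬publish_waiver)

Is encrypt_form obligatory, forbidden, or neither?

Forbidden

Premise 6 gives O(hold_position).
The contrapositive of premise 9 (O(verify_disclosure → ¬hold_position)) is O(hold_position → ¬verify_disclosure), and O(hold_position) is already established, so O(¬verify_disclosure).
Premise 7 is O(notify_manifest → verify_disclosure); contrapositively O(¬verify_disclosure → ¬notify_manifest). Since O(¬verify_disclosure) holds, K gives O(¬notify_manifest).
Premise 10, O(issue_refund → notify_manifest), contraposes to O(¬notify_manifest → ¬issue_refund); with O(¬notify_manifest) we get O(¬issue_refund).
The contrapositive of premise 1 (O(¬withhold_manifest → issue_refund)) is O(¬issue_refund → withhold_manifest), and O(¬issue_refund) is already established, so O(withhold_manifest).
Premise 8 is O(withhold_manifest → ¬encrypt_form); since O(withhold_manifest), deontic closure gives O(¬encrypt_form).
Premises 2, 3, 4, 5, 11 do not contribute to this derivation.
Thus O(¬encrypt_form), which is F(encrypt_form): encrypt_form is forbidden.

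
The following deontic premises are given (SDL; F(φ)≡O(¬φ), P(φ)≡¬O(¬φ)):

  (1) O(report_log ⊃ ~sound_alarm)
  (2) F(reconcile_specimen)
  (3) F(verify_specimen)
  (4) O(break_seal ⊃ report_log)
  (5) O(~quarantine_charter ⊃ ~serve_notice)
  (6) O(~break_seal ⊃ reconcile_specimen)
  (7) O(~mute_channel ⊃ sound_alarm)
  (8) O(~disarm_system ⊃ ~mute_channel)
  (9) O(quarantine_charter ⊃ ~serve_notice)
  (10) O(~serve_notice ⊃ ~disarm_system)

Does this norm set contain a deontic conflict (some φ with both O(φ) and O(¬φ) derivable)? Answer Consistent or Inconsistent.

Inconsistent

Premises 9 and 5 are O(quarantine_charter ⊃ ~serve_notice) and O(~quarantine_charter ⊃ ~serve_notice); every ideal world satisfies quarantine_charter or ~quarantine_charter, so in either case ~serve_notice holds — hence O(~serve_notice).
From O(~serve_notice) and premise 10, O(~serve_notice ⊃ ~disarm_system), we obtain O(~disarm_system).
Applying K to premise 8 (O(~disarm_system ⊃ ~mute_channel)) and O(~disarm_system) yields O(~mute_channel).
From O(~mute_channel) and premise 7, O(~mute_channel ⊃ sound_alarm), we obtain O(sound_alarm).
Premise 1 is O(report_log ⊃ ~sound_alarm); contrapositively O(sound_alarm ⊃ ~report_log). Since O(sound_alarm) holds, K gives O(~report_log).
The contrapositive of premise 4 (O(break_seal ⊃ report_log)) is O(~report_log ⊃ ~break_seal), and O(~report_log) is already established, so O(~break_seal).
Premise 6 is O(~break_seal ⊃ reconcile_specimen); since O(~break_seal), deontic closure gives O(reconcile_specimen).
However, F(reconcile_specimen) at premise 2 amounts to O(~reconcile_specimen).
We now have both O(reconcile_specimen) and O(~reconcile_specimen) — reconcile_specimen is simultaneously obligatory and forbidden, violating the D-axiom.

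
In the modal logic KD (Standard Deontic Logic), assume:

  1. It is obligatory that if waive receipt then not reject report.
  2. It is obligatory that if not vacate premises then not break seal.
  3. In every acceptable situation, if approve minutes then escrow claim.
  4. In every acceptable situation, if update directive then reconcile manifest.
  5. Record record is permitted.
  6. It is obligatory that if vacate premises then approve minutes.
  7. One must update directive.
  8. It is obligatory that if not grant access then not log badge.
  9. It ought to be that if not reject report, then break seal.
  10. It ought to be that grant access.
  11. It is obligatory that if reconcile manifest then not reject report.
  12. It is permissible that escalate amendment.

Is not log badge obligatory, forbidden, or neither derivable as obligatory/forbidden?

Premise 8 is O(¬grant_access → ¬log_badge), but O(¬grant_access) is not derivable from the premises, so it does not yield O(¬log_badge).
No premise or chain of K-axiom applications forces O(¬log_badge), and none forces O(log_badge). So ¬log_badge is neither obligatory nor forbidden under these norms.

Neither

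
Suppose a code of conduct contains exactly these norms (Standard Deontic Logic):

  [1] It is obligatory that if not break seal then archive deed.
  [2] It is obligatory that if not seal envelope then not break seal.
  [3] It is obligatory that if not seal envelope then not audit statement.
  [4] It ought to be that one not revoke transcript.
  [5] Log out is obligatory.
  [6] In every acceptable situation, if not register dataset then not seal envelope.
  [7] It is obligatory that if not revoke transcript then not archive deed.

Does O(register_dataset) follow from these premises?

Premise 4 states O(¬revoke_transcript) outright.
Applying K to premise 7 (O(¬revoke_transcript → ¬archive_deed)) and O(¬revoke_transcript) yields O(¬archive_deed).
Premise 1, O(¬break_seal → archive_deed), contraposes to O(¬archive_deed → break_seal); with O(¬archive_deed) we get O(break_seal).
The contrapositive of premise 2 (O(¬seal_envelope → ¬break_seal)) is O(break_seal → seal_envelope), and O(break_seal) is already established, so O(seal_envelope).
The contrapositive of premise 6 (O(¬register_dataset → ¬seal_envelope)) is O(seal_envelope → register_dataset), and O(seal_envelope) is already established, so O(register_dataset).
Premises 3, 5 do not contribute to this derivation.
So O(register_dataset) follows.

Yes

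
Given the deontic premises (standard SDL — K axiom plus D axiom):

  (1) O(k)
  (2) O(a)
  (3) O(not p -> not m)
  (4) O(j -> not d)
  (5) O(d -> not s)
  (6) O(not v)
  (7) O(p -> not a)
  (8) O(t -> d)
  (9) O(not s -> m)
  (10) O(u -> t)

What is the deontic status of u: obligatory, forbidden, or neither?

Forbidden

Premise 2 states O(a) outright.
Premise 7 is O(p -> not a); contrapositively O(a -> not p). Since O(a) holds, K gives O(not p).
Premise 3 is O(not p -> not m); since O(not p), deontic closure gives O(not m).
Premise 9 is O(not s -> m); contrapositively O(not m -> s). Since O(not m) holds, K gives O(s).
Premise 5, O(d -> not s), contraposes to O(s -> not d); with O(s) we get O(not d).
Premise 8, O(t -> d), contraposes to O(not d -> not t); with O(not d) we get O(not t).
The contrapositive of premise 10 (O(u -> t)) is O(not t -> not u), and O(not t) is already established, so O(not u).
Premises 1, 4, 6 do not contribute to this derivation.
Thus O(not u), which is F(u): u is forbidden.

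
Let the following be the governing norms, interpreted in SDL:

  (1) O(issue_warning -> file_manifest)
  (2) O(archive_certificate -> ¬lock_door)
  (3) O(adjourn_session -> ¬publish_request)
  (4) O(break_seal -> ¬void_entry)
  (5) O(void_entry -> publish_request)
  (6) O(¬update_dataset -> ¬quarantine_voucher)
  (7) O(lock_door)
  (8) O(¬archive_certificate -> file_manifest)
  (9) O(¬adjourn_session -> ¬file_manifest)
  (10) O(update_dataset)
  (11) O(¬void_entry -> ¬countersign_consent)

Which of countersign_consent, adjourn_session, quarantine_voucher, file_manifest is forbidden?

countersign_consent

Premise 7 states O(lock_door) outright.
The contrapositive of premise 2 (O(archive_certificate -> ¬lock_door)) is O(lock_door -> ¬archive_certificate), and O(lock_door) is already established, so O(¬archive_certificate).
From O(¬archive_certificate) and premise 8, O(¬archive_certificate -> file_manifest), we obtain O(file_manifest).
Premise 9 is O(¬adjourn_session -> ¬file_manifest); contrapositively O(file_manifest -> adjourn_session). Since O(file_manifest) holds, K gives O(adjourn_session).
Applying K to premise 3 (O(adjourn_session -> ¬publish_request)) and O(adjourn_session) yields O(¬publish_request).
Premise 5, O(void_entry -> publish_request), contraposes to O(¬publish_request -> ¬void_entry); with O(¬publish_request) we get O(¬void_entry).
With premise 11, O(¬void_entry -> ¬countersign_consent), the K-axiom yields O(¬countersign_consent).
So O(¬countersign_consent) holds, i.e. countersign_consent is forbidden. None of the other listed options is forbidden under the premises.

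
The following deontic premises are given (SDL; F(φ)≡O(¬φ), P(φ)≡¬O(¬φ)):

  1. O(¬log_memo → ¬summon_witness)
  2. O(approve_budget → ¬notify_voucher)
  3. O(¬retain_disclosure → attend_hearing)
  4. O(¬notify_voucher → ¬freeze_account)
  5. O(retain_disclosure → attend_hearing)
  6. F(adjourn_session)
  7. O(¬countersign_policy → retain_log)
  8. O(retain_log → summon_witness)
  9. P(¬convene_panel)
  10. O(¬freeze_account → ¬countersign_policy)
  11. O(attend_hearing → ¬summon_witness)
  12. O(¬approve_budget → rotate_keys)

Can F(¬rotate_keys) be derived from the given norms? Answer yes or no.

Yes

By case analysis on ¬retain_disclosure: premise 3 gives O(¬retain_disclosure → attend_hearing) and premise 5 gives O(retain_disclosure → attend_hearing), so O(attend_hearing) either way.
With premise 11, O(attend_hearing → ¬summon_witness), the K-axiom yields O(¬summon_witness).
Premise 8 is O(retain_log → summon_witness); contrapositively O(¬summon_witness → ¬retain_log). Since O(¬summon_witness) holds, K gives O(¬retain_log).
Premise 7, O(¬countersign_policy → retain_log), contraposes to O(¬retain_log → countersign_policy); with O(¬retain_log) we get O(countersign_policy).
The contrapositive of premise 10 (O(¬freeze_account → ¬countersign_policy)) is O(countersign_policy → freeze_account), and O(countersign_policy) is already established, so O(freeze_account).
The contrapositive of premise 4 (O(¬notify_voucher → ¬freeze_account)) is O(freeze_account → notify_voucher), and O(freeze_account) is already established, so O(notify_voucher).
Premise 2 is O(approve_budget → ¬notify_voucher); contrapositively O(notify_voucher → ¬approve_budget). Since O(notify_voucher) holds, K gives O(¬approve_budget).
Applying K to premise 12 (O(¬approve_budget → rotate_keys)) and O(¬approve_budget) yields O(rotate_keys).
Premises 1, 6, 9 do not contribute to this derivation.
So O(rotate_keys) holds, i.e. F(¬rotate_keys). The claim follows.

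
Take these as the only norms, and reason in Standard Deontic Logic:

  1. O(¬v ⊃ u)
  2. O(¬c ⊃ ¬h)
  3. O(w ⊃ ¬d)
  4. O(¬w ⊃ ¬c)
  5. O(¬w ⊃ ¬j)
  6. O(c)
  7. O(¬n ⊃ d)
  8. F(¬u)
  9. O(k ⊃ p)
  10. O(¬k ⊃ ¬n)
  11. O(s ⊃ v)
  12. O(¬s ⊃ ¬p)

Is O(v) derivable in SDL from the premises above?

Premise 6 gives O(c).
Premise 4, O(¬w ⊃ ¬c), contraposes to O(c ⊃ w); with O(c) we get O(w).
From O(w) and premise 3, O(w ⊃ ¬d), we obtain O(¬d).
The contrapositive of premise 7 (O(¬n ⊃ d)) is O(¬d ⊃ n), and O(¬d) is already established, so O(n).
The contrapositive of premise 10 (O(¬k ⊃ ¬n)) is O(n ⊃ k), and O(n) is already established, so O(k).
From O(k) and premise 9, O(k ⊃ p), we obtain O(p).
Premise 12 is O(¬s ⊃ ¬p); contrapositively O(p ⊃ s). Since O(p) holds, K gives O(s).
Applying K to premise 11 (O(s ⊃ v)) and O(s) yields O(v).
Premises 1, 2, 5, 8 do not contribute to this derivation.
So O(v) follows.

Yes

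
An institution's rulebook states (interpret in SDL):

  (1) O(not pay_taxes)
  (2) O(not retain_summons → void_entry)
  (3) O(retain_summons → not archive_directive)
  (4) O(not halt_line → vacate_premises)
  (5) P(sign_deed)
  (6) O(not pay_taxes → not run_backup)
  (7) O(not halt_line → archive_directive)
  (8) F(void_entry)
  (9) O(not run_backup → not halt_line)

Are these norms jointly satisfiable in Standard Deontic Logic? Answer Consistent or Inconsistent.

Inconsistent

F(void_entry) at premise 8 means O(not void_entry).
Premise 2, O(not retain_summons → void_entry), contraposes to O(not void_entry → retain_summons); with O(not void_entry) we get O(retain_summons).
With premise 3, O(retain_summons → not archive_directive), the K-axiom yields O(not archive_directive).
Premise 7 is O(not halt_line → archive_directive); contrapositively O(not archive_directive → halt_line). Since O(not archive_directive) holds, K gives O(halt_line).
Premise 9, O(not run_backup → not halt_line), contraposes to O(halt_line → run_backup); with O(halt_line) we get O(run_backup).
Premise 6 is O(not pay_taxes → not run_backup); contrapositively O(run_backup → pay_taxes). Since O(run_backup) holds, K gives O(pay_taxes).
However, premise 1 gives O(not pay_taxes).
We now have both O(pay_taxes) and O(not pay_taxes) — pay_taxes is simultaneously obligatory and forbidden, violating the D-axiom.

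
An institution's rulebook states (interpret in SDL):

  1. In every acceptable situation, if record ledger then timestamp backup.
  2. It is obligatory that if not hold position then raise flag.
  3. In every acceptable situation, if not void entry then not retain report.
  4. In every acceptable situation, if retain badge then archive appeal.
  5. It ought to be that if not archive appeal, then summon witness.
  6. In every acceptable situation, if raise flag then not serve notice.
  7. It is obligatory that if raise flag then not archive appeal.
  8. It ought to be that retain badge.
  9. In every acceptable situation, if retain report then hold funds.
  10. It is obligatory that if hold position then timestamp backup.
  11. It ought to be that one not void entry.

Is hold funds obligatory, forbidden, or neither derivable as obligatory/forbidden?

Neither

Premise 9 is O(retain_report → hold_funds), but O(retain_report) is not derivable from the premises, so it does not yield O(hold_funds).
No premise or chain of K-axiom applications forces O(hold_funds), and none forces O(¬hold_funds). So hold_funds is neither obligatory nor forbidden under these norms.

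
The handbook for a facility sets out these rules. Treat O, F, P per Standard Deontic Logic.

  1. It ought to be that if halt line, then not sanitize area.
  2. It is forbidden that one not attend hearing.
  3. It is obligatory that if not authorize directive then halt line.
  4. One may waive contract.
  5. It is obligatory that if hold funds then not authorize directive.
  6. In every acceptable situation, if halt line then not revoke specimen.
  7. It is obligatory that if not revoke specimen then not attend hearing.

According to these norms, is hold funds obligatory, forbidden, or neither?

Forbidden

F(¬attend_hearing) at premise 2 means O(attend_hearing).
Premise 7 is O(¬revoke_specimen → ¬attend_hearing); contrapositively O(attend_hearing → revoke_specimen). Since O(attend_hearing) holds, K gives O(revoke_specimen).
Premise 6, O(halt_line → ¬revoke_specimen), contraposes to O(revoke_specimen → ¬halt_line); with O(revoke_specimen) we get O(¬halt_line).
Premise 3, O(¬authorize_directive → halt_line), contraposes to O(¬halt_line → authorize_directive); with O(¬halt_line) we get O(authorize_directive).
Premise 5, O(hold_funds → ¬authorize_directive), contraposes to O(authorize_directive → ¬hold_funds); with O(authorize_directive) we get O(¬hold_funds).
Premises 1, 4 do not contribute to this derivation.
Thus O(¬hold_funds), which is F(hold_funds): hold_funds is forbidden.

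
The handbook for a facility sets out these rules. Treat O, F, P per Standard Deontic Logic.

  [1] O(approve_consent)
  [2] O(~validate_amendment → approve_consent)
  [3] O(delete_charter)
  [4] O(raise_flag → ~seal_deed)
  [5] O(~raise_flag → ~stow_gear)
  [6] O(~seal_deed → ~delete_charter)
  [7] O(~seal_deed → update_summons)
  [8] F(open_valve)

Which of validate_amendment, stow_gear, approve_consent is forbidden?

Premise 3 states O(delete_charter) outright.
Premise 6, O(~seal_deed → ~delete_charter), contraposes to O(delete_charter → seal_deed); with O(delete_charter) we get O(seal_deed).
Premise 4, O(raise_flag → ~seal_deed), contraposes to O(seal_deed → ~raise_flag); with O(seal_deed) we get O(~raise_flag).
From O(~raise_flag) and premise 5, O(~raise_flag → ~stow_gear), we obtain O(~stow_gear).
So O(~stow_gear) holds, i.e. stow_gear is forbidden. None of the other listed options is forbidden under the premises.

stow_gear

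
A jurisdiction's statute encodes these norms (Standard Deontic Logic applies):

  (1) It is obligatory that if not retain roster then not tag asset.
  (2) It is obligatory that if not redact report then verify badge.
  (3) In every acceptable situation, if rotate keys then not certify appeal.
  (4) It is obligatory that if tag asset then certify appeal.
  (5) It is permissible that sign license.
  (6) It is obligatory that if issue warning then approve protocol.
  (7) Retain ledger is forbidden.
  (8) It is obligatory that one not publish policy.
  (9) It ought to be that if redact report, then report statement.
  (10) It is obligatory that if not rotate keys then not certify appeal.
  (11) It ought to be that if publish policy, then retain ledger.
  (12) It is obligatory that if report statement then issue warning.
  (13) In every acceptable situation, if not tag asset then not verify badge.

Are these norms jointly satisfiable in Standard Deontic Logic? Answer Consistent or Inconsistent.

Premise 11 is O(publish_policy → retain_ledger), but O(publish_policy) is not derivable from the premises, so it does not yield O(retain_ledger).
So O(retain_ledger) is not derivable, and the apparent clash with O(¬retain_ledger) does not arise.
A world satisfying every obligation exists (e.g. approve_protocol=true, certify_appeal=false, issue_warning=true, publish_policy=false, redact_report=true, report_statement=true, retain_ledger=false, retain_roster=false, rotate_keys=false, sign_license=false, tag_asset=false, verify_badge=false); no atom is both obligatory and forbidden, so the set is consistent.

Consistent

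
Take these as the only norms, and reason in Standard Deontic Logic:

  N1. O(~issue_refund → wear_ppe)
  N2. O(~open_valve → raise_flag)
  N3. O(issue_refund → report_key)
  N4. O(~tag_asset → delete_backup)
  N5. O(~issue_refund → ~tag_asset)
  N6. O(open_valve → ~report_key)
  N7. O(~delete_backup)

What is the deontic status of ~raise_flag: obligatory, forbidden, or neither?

Premise 7 states O(~delete_backup) outright.
Premise 4, O(~tag_asset → delete_backup), contraposes to O(~delete_backup → tag_asset); with O(~delete_backup) we get O(tag_asset).
Premise 5, O(~issue_refund → ~tag_asset), contraposes to O(tag_asset → issue_refund); with O(tag_asset) we get O(issue_refund).
Premise 3 is O(issue_refund → report_key); since O(issue_refund), deontic closure gives O(report_key).
Premise 6, O(open_valve → ~report_key), contraposes to O(report_key → ~open_valve); with O(report_key) we get O(~open_valve).
Applying K to premise 2 (O(~open_valve → raise_flag)) and O(~open_valve) yields O(raise_flag).
Premise 1 does not contribute to this derivation.
Thus O(raise_flag), which is F(~raise_flag): ~raise_flag is forbidden.

Forbidden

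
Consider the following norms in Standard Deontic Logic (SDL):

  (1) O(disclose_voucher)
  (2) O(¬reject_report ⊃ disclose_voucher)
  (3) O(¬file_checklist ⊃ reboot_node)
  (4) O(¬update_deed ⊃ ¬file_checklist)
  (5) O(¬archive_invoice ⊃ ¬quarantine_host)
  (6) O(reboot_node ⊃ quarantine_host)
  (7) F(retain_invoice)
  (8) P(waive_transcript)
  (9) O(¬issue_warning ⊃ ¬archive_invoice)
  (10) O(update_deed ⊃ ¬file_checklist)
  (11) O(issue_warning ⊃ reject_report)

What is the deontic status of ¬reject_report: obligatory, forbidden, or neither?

Forbidden

Premises 10 and 4 cover both cases: O(update_deed ⊃ ¬file_checklist) and O(¬update_deed ⊃ ¬file_checklist). Since update_deed ∨ ¬update_deed is a tautology, O(¬file_checklist) follows.
Premise 3 is O(¬file_checklist ⊃ reboot_node); since O(¬file_checklist), deontic closure gives O(reboot_node).
Premise 6 is O(reboot_node ⊃ quarantine_host); since O(reboot_node), deontic closure gives O(quarantine_host).
Premise 5 is O(¬archive_invoice ⊃ ¬quarantine_host); contrapositively O(quarantine_host ⊃ archive_invoice). Since O(quarantine_host) holds, K gives O(archive_invoice).
Premise 9, O(¬issue_warning ⊃ ¬archive_invoice), contraposes to O(archive_invoice ⊃ issue_warning); with O(archive_invoice) we get O(issue_warning).
Premise 11 is O(issue_warning ⊃ reject_report); since O(issue_warning), deontic closure gives O(reject_report).
Premises 1, 2, 7, 8 do not contribute to this derivation.
Thus O(reject_report), which is F(¬reject_report): ¬reject_report is forbidden.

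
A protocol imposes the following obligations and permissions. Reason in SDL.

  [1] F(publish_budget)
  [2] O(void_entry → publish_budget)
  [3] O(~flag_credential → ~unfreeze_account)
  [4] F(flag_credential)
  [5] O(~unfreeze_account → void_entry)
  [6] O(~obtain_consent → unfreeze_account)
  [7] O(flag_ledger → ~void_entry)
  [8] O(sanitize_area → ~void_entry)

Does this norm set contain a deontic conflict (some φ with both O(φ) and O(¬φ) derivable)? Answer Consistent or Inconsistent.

Inconsistent

F(publish_budget) at premise 1 means O(~publish_budget).
The contrapositive of premise 2 (O(void_entry → publish_budget)) is O(~publish_budget → ~void_entry), and O(~publish_budget) is already established, so O(~void_entry).
Premise 5, O(~unfreeze_account → void_entry), contraposes to O(~void_entry → unfreeze_account); with O(~void_entry) we get O(unfreeze_account).
The contrapositive of premise 3 (O(~flag_credential → ~unfreeze_account)) is O(unfreeze_account → flag_credential), and O(unfreeze_account) is already established, so O(flag_credential).
But premise 4, F(flag_credential), means O(~flag_credential).
We now have both O(flag_credential) and O(~flag_credential) — flag_credential is simultaneously obligatory and forbidden, violating the D-axiom.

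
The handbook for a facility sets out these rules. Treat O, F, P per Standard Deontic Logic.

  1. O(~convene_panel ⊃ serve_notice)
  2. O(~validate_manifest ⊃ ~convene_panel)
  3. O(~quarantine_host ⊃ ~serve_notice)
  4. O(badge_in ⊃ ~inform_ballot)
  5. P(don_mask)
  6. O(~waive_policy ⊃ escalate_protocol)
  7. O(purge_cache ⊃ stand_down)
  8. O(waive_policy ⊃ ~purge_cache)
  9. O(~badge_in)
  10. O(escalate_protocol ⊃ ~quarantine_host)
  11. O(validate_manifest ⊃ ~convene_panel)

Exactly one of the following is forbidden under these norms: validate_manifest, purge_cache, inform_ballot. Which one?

purge_cache

By case analysis on validate_manifest: premise 11 gives O(validate_manifest ⊃ ~convene_panel) and premise 2 gives O(~validate_manifest ⊃ ~convene_panel), so O(~convene_panel) either way.
Applying K to premise 1 (O(~convene_panel ⊃ serve_notice)) and O(~convene_panel) yields O(serve_notice).
The contrapositive of premise 3 (O(~quarantine_host ⊃ ~serve_notice)) is O(serve_notice ⊃ quarantine_host), and O(serve_notice) is already established, so O(quarantine_host).
Premise 10 is O(escalate_protocol ⊃ ~quarantine_host); contrapositively O(quarantine_host ⊃ ~escalate_protocol). Since O(quarantine_host) holds, K gives O(~escalate_protocol).
Premise 6, O(~waive_policy ⊃ escalate_protocol), contraposes to O(~escalate_protocol ⊃ waive_policy); with O(~escalate_protocol) we get O(waive_policy).
Applying K to premise 8 (O(waive_policy ⊃ ~purge_cache)) and O(waive_policy) yields O(~purge_cache).
So O(~purge_cache) holds, i.e. purge_cache is forbidden. None of the other listed options is forbidden under the premises.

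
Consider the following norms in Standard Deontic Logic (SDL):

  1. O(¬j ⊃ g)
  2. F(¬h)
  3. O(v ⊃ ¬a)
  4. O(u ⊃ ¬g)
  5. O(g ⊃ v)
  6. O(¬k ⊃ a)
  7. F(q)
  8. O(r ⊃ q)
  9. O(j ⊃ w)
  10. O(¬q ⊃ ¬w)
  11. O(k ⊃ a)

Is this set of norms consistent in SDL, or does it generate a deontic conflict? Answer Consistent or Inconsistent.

Inconsistent

Premises 6 and 11 are O(¬k ⊃ a) and O(k ⊃ a); every ideal world satisfies ¬k or k, so in either case a holds — hence O(a).
The contrapositive of premise 3 (O(v ⊃ ¬a)) is O(a ⊃ ¬v), and O(a) is already established, so O(¬v).
Premise 5 is O(g ⊃ v); contrapositively O(¬v ⊃ ¬g). Since O(¬v) holds, K gives O(¬g).
Premise 1, O(¬j ⊃ g), contraposes to O(¬g ⊃ j); with O(¬g) we get O(j).
With premise 9, O(j ⊃ w), the K-axiom yields O(w).
Premise 10 is O(¬q ⊃ ¬w); contrapositively O(w ⊃ q). Since O(w) holds, K gives O(q).
But premise 7, F(q), means O(¬q).
We now have both O(q) and O(¬q) — q is simultaneously obligatory and forbidden, violating the D-axiom.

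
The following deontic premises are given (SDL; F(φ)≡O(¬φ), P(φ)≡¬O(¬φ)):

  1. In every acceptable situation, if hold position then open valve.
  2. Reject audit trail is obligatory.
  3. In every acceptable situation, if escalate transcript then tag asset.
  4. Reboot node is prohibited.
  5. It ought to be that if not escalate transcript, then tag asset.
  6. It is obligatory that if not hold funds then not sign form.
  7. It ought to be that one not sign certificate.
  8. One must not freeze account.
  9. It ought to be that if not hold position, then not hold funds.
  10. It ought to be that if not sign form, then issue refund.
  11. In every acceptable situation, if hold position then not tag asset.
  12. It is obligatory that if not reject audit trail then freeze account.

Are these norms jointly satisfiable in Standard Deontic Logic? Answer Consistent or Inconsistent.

Consistent

Premise 12 is O(¬reject_audit_trail → freeze_account), but O(¬reject_audit_trail) is not derivable from the premises, so it does not yield O(freeze_account).
So O(freeze_account) is not derivable, and the apparent clash with O(¬freeze_account) does not arise.
A world satisfying every obligation exists (e.g. escalate_transcript=false, freeze_account=false, hold_funds=false, hold_position=false, issue_refund=true, open_valve=false, reboot_node=false, reject_audit_trail=true, sign_certificate=false, sign_form=false, tag_asset=true); no atom is both obligatory and forbidden, so the set is consistent.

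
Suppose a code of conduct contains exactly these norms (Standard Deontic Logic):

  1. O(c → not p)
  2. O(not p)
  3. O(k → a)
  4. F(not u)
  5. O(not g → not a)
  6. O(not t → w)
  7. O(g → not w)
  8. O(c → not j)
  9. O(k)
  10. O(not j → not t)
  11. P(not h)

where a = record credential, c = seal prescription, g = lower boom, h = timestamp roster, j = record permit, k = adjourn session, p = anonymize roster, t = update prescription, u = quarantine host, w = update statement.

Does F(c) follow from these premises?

Premise 9 states O(k) outright.
With premise 3, O(k → a), the K-axiom yields O(a).
Premise 5 is O(not g → not a); contrapositively O(a → g). Since O(a) holds, K gives O(g).
Applying K to premise 7 (O(g → not w)) and O(g) yields O(not w).
Premise 6, O(not t → w), contraposes to O(not w → t); with O(not w) we get O(t).
Premise 10, O(not j → not t), contraposes to O(t → j); with O(t) we get O(j).
Premise 8 is O(c → not j); contrapositively O(j → not c). Since O(j) holds, K gives O(not c).
Premises 1, 2, 4, 11 do not contribute to this derivation.
So O(not c) holds, i.e. F(c). The claim follows.

Yes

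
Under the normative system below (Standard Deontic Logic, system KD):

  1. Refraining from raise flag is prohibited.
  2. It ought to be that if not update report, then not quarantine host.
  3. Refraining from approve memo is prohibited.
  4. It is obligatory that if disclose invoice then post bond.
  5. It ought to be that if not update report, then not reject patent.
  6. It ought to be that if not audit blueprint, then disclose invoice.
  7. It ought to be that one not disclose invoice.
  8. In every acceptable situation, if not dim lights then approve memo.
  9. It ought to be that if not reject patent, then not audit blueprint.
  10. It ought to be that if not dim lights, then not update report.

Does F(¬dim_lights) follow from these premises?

Yes

Premise 7 gives O(¬disclose_invoice).
Premise 6, O(¬audit_blueprint → disclose_invoice), contraposes to O(¬disclose_invoice → audit_blueprint); with O(¬disclose_invoice) we get O(audit_blueprint).
The contrapositive of premise 9 (O(¬reject_patent → ¬audit_blueprint)) is O(audit_blueprint → reject_patent), and O(audit_blueprint) is already established, so O(reject_patent).
Premise 5 is O(¬update_report → ¬reject_patent); contrapositively O(reject_patent → update_report). Since O(reject_patent) holds, K gives O(update_report).
Premise 10, O(¬dim_lights → ¬update_report), contraposes to O(update_report → dim_lights); with O(update_report) we get O(dim_lights).
Premises 1, 2, 3, 4, 8 do not contribute to this derivation.
So O(dim_lights) holds, i.e. F(¬dim_lights). The claim follows.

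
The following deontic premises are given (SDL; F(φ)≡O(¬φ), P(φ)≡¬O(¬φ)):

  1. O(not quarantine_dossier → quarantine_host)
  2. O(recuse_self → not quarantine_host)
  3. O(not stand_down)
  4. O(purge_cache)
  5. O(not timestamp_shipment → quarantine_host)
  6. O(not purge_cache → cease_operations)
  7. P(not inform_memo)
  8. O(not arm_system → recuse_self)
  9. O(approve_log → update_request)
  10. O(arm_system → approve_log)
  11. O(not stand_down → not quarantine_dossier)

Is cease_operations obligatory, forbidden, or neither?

Premise 6 is O(not purge_cache → cease_operations), but O(not purge_cache) is not derivable from the premises, so it does not yield O(cease_operations).
No premise or chain of K-axiom applications forces O(cease_operations), and none forces O(not cease_operations). So cease_operations is neither obligatory nor forbidden under these norms.

Neither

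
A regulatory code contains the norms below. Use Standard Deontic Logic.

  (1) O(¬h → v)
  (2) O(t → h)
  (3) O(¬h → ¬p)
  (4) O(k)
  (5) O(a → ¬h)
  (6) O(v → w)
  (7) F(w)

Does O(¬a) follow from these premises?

Yes

Premise 7, F(w), is equivalent to O(¬w).
Premise 6 is O(v → w); contrapositively O(¬w → ¬v). Since O(¬w) holds, K gives O(¬v).
Premise 1, O(¬h → v), contraposes to O(¬v → h); with O(¬v) we get O(h).
The contrapositive of premise 5 (O(a → ¬h)) is O(h → ¬a), and O(h) is already established, so O(¬a).
Premises 2, 3, 4 do not contribute to this derivation.
So O(¬a) follows.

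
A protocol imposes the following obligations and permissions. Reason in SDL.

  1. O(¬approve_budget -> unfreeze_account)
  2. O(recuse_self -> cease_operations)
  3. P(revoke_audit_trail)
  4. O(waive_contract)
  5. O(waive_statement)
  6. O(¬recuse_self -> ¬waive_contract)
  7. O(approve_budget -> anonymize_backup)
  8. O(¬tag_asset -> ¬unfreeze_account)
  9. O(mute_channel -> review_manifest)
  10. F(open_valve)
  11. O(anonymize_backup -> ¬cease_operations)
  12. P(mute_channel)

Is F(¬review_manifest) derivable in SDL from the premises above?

Premise 9 is O(mute_channel -> review_manifest), but O(mute_channel) is not derivable from the premises (the permission P(mute_channel) asserts only ¬O(¬mute_channel), not O(mute_channel)), so it does not yield O(review_manifest).
No other premise forces O(review_manifest). An ideal world satisfying every premise can still have ¬review_manifest true, so F(¬review_manifest) is not derivable.

No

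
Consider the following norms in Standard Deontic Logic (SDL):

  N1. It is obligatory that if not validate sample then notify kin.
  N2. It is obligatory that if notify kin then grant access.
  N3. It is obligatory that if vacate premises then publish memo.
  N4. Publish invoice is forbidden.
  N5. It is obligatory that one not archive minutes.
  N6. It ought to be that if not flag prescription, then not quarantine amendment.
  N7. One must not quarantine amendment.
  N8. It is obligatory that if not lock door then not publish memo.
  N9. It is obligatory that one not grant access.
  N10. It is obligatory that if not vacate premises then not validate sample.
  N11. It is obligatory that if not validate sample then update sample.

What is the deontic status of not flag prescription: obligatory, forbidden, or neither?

Neither

Premise 6 is O(¬flag_prescription → ¬quarantine_amendment); even if O(¬quarantine_amendment) held, inferring O(¬flag_prescription) would be affirming the consequent — invalid.
No premise or chain of K-axiom applications forces O(¬flag_prescription), and none forces O(flag_prescription). So ¬flag_prescription is neither obligatory nor forbidden under these norms.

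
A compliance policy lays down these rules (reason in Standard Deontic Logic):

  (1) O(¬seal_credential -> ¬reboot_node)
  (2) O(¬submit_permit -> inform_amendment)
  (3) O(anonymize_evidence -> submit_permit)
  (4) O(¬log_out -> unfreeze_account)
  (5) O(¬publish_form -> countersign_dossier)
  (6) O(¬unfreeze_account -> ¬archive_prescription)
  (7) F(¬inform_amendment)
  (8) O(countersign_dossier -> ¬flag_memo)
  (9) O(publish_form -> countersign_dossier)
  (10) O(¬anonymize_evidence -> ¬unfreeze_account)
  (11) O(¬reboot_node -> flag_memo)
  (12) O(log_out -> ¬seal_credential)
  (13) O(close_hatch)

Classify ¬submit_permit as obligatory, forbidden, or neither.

By case analysis on publish_form: premise 9 gives O(publish_form -> countersign_dossier) and premise 5 gives O(¬publish_form -> countersign_dossier), so O(countersign_dossier) either way.
From O(countersign_dossier) and premise 8, O(countersign_dossier -> ¬flag_memo), we obtain O(¬flag_memo).
Premise 11, O(¬reboot_node -> flag_memo), contraposes to O(¬flag_memo -> reboot_node); with O(¬flag_memo) we get O(reboot_node).
Premise 1 is O(¬seal_credential -> ¬reboot_node); contrapositively O(reboot_node -> seal_credential). Since O(reboot_node) holds, K gives O(seal_credential).
Premise 12, O(log_out -> ¬seal_credential), contraposes to O(seal_credential -> ¬log_out); with O(seal_credential) we get O(¬log_out).
Applying K to premise 4 (O(¬log_out -> unfreeze_account)) and O(¬log_out) yields O(unfreeze_account).
Premise 10 is O(¬anonymize_evidence -> ¬unfreeze_account); contrapositively O(unfreeze_account -> anonymize_evidence). Since O(unfreeze_account) holds, K gives O(anonymize_evidence).
With premise 3, O(anonymize_evidence -> submit_permit), the K-axiom yields O(submit_permit).
Premises 2, 6, 7, 13 do not contribute to this derivation.
Thus O(submit_permit), which is F(¬submit_permit): ¬submit_permit is forbidden.

Forbidden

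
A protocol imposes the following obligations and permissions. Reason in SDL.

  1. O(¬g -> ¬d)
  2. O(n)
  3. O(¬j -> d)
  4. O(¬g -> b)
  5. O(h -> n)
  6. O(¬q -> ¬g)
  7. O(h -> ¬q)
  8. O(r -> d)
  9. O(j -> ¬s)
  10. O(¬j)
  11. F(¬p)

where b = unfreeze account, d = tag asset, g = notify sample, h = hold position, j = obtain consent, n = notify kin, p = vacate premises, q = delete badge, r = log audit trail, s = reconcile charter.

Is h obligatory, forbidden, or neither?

Premise 10 gives O(¬j).
From O(¬j) and premise 3, O(¬j -> d), we obtain O(d).
Premise 1 is O(¬g -> ¬d); contrapositively O(d -> g). Since O(d) holds, K gives O(g).
The contrapositive of premise 6 (O(¬q -> ¬g)) is O(g -> q), and O(g) is already established, so O(q).
Premise 7, O(h -> ¬q), contraposes to O(q -> ¬h); with O(q) we get O(¬h).
Premises 2, 4, 5, 8, 9, 11 do not contribute to this derivation.
Thus O(¬h), which is F(h): h is forbidden.

Forbidden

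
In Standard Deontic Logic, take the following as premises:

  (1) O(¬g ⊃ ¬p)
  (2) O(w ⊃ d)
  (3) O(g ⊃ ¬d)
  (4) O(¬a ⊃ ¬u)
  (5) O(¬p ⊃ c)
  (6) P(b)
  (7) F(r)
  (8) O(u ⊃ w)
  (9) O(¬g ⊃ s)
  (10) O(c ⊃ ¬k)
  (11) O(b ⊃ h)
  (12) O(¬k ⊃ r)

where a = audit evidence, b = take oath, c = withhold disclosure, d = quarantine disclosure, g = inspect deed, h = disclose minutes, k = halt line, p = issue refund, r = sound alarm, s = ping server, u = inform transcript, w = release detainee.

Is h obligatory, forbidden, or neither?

Premise 11 is O(b ⊃ h), but O(b) is not derivable from the premises (the permission P(b) asserts only ¬O(¬b), not O(b)), so it does not yield O(h).
No premise or chain of K-axiom applications forces O(h), and none forces O(¬h). So h is neither obligatory nor forbidden under these norms.

Neither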